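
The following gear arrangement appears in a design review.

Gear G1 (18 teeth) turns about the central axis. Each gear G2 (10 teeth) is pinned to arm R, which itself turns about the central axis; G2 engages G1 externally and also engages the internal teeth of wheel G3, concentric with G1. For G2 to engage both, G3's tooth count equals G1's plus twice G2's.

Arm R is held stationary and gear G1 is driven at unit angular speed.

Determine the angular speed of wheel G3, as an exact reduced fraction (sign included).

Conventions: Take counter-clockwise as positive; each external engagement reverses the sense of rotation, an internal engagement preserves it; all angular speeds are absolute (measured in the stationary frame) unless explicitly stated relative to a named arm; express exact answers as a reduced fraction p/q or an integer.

-9/19

topology: planetary set — G1 18T / G2 10T / G3 38T, arm = carrier (Willis)
ring teeth: 18 + 2·10 = 38
18(ω_sun−ω_arm) = −38(ω_ring−ω_arm),  ω_arm = 0, ω_sun = 1
ω_ring = 0 − (18/38)(1−0) = -9/19
exact speed ratio = -9/19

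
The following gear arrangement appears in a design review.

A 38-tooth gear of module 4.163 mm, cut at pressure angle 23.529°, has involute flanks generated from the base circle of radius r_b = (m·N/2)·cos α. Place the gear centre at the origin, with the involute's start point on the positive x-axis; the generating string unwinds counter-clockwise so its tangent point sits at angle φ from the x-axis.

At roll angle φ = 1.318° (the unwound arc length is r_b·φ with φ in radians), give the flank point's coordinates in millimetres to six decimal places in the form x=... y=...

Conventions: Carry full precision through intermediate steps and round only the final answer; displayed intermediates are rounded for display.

recognized (one wheel, involute flank): single-mesh tooth geometry, m = 4.163, N = 38
pitch radius r_p = m·N/2 = 4.163·38/2 = 79.097000
base radius r_b = r_p·cos α = 79.097000·cos 23.529° = 72.520728
roll angle φ = 1.318° = 0.02300344 rad
x = r_b·(cos φ + φ·sin φ) = 72.539913
y = r_b·(sin φ − φ·cos φ) = 0.000294

x=72.539913 y=0.000294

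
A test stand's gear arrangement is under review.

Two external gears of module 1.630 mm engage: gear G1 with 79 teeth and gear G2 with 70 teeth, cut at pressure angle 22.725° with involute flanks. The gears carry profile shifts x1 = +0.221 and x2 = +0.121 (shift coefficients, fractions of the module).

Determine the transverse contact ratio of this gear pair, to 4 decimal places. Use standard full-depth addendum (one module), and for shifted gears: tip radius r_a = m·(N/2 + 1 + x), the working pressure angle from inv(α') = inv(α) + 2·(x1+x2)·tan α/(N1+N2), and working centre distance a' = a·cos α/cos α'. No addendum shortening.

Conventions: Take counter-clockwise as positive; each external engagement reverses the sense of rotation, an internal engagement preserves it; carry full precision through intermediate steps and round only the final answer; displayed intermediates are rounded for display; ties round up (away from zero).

1.6384

recognized (one external pair, fixed centres): single-mesh tooth geometry, m = 1.630, N1 = 79, N2 = 70
base radii: r_b1 = 59.386768, r_b2 = 52.621187
tip radii: r_a1 = 66.375230, r_a2 = 58.877230
inv(α') = inv(22.725°) + 2·(+0.221+0.121)·tan α/(79+70) = 0.02411841  ⇒  α' = 23.33457°
a' = a·cos α / cos α' = 121.4350·cos 22.725°/cos 23.33457° = 121.985440
action lengths: √(r_a1²−r_b1²) = 29.645960, √(r_a2²−r_b2²) = 26.410962
base pitch p_b = π·m·cos α = 4.723267
CR = (29.645960 + 26.410962 − 121.985440·sin 23.33457°)/4.723267 = 1.638388
contact ratio ≈ 1.6384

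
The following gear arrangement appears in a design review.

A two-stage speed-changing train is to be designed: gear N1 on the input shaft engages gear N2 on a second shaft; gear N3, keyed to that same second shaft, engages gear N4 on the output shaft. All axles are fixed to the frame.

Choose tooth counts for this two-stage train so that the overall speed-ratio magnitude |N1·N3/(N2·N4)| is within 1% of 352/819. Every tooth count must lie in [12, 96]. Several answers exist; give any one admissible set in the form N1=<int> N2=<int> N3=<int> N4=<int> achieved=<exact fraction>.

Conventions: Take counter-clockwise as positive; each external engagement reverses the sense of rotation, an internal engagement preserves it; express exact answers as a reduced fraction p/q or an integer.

topology: fixed-axis compound train — 2 stages, target 352/819
target = 352/819 in lowest terms: an exact hit needs N1·N3 = k·352 and N2·N4 = k·819 for one integer k, every count in [12, 96]; additionally prefer no 1:1 stage (N1 ≠ N2, N3 ≠ N4)
k = 1: N1·N3 = 352 = 16·22, N2·N4 = 819 = 13·63
achieved = 16·22/(13·63) = 352/819; |achieved − target| = 0 ≤ 88/20475 ✓

N1=16 N2=13 N3=22 N4=63 achieved=352/819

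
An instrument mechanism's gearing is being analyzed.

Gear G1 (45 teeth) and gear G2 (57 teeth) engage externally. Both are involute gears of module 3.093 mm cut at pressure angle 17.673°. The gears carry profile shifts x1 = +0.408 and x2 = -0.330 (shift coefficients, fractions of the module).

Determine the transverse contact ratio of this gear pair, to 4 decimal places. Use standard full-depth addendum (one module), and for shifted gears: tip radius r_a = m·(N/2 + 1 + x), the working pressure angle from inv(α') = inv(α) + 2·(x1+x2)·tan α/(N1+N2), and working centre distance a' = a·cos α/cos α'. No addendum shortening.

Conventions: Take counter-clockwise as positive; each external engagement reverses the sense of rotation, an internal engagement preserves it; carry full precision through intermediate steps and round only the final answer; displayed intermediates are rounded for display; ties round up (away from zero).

topology: single-mesh involute geometry — m = 3.093, 45T/57T pair
base radii: r_b1 = 66.308057, r_b2 = 83.990206
tip radii: r_a1 = 73.947444, r_a2 = 90.222810
inv(α') = inv(17.673°) + 2·(+0.408-0.330)·tan α/(45+57) = 0.01065682  ⇒  α' = 17.94358°
a' = a·cos α / cos α' = 157.7430·cos 17.673°/cos 17.94358° = 157.982475
action lengths: √(r_a1²−r_b1²) = 32.733255, √(r_a2²−r_b2²) = 32.951490
base pitch p_b = π·m·cos α = 9.258351
CR = (32.733255 + 32.951490 − 157.982475·sin 17.94358°)/9.258351 = 1.837634
contact ratio ≈ 1.8376

1.8376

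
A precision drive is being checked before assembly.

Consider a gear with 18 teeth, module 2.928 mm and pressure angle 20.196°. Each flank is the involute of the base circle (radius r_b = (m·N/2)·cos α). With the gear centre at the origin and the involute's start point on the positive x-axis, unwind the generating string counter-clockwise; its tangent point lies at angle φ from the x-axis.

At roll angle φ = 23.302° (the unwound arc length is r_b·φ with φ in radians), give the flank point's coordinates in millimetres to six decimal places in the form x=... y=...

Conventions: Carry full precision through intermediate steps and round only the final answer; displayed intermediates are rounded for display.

x=26.693348 y=0.545439

topology: single-mesh involute geometry — m = 2.928, N = 18
pitch radius r_p = m·N/2 = 2.928·18/2 = 26.352000
base radius r_b = r_p·cos α = 26.352000·cos 20.196° = 24.731803
roll angle φ = 23.302° = 0.40669662 rad
x = r_b·(cos φ + φ·sin φ) = 26.693348
y = r_b·(sin φ − φ·cos φ) = 0.545439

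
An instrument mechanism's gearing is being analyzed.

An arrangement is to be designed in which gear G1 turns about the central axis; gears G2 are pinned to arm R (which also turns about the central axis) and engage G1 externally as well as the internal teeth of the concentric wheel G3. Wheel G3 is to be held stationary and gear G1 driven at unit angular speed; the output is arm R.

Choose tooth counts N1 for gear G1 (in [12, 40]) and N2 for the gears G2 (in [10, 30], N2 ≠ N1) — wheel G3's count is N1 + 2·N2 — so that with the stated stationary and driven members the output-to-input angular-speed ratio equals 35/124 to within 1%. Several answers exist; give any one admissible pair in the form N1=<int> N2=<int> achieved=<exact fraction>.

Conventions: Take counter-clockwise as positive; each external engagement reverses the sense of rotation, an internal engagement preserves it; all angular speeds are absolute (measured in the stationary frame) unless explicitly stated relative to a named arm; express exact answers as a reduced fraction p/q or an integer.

class = planetary set [ratio 35/124 wanted; Willis about the carrier]
Willis with ω_ring = 0: ω_arm/ω_sun = N1/(N1+N3); set equal to 35/124  ⇒  N3/N1 = 1/(35/124) − 1 = 89/35
N3 = N1 + 2·N2  ⇒  N2/N1 = (N3/N1 − 1)/2 = (89/35 − 1)/2 = 27/35
smallest multiple with N1 ≥ 12 and N2 ≥ 10: k = 1  ⇒  N1 = 1·35 = 35, N2 = 1·27 = 27 (N1 ≤ 40, N2 ≤ 30, N2 ≠ N1 ✓), N3 = 35 + 2·27 = 89
check: N1/(N1+N3) with N1 = 35, N3 = 89 gives 35/124; |achieved − target| = 0 ≤ 7/2480 ✓

N1=35 N2=27 achieved=35/124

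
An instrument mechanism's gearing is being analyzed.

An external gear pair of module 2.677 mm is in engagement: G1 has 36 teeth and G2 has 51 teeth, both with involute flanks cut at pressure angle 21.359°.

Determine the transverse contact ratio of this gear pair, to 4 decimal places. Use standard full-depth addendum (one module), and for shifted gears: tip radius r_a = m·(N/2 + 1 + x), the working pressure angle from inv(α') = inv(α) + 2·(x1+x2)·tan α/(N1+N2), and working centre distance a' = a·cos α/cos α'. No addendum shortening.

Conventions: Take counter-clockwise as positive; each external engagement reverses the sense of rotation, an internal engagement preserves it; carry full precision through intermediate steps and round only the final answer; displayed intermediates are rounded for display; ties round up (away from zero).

recognized (one external pair, fixed centres): single-mesh tooth geometry, m = 2.677, N1 = 36, N2 = 51
base radii: r_b1 = 44.876425, r_b2 = 63.574936
tip radii: r_a1 = 50.863000, r_a2 = 70.940500
no profile shift: α' = α, a' = a
action lengths: √(r_a1²−r_b1²) = 23.940577, √(r_a2²−r_b2²) = 31.476691
base pitch p_b = π·m·cos α = 7.832414
CR = (23.940577 + 31.476691 − 116.449500·sin 21.35900°)/7.832414 = 1.660426
contact ratio ≈ 1.6604

1.6604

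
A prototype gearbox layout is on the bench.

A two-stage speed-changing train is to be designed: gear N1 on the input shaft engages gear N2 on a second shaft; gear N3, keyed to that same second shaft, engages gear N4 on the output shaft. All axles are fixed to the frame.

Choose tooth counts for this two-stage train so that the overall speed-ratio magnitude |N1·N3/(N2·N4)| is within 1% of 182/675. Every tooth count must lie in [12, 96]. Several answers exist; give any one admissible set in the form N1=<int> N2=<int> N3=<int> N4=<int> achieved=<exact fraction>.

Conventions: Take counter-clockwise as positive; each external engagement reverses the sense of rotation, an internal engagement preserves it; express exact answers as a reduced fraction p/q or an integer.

N1=13 N2=15 N3=14 N4=45 achieved=182/675

2-stage fixed-axis compound train for ratio 182/675
target = 182/675 in lowest terms: an exact hit needs N1·N3 = k·182 and N2·N4 = k·675 for one integer k, every count in [12, 96]; additionally prefer no 1:1 stage (N1 ≠ N2, N3 ≠ N4)
k = 1: N1·N3 = 182 = 13·14, N2·N4 = 675 = 15·45
achieved = 13·14/(15·45) = 182/675; |achieved − target| = 0 ≤ 91/33750 ✓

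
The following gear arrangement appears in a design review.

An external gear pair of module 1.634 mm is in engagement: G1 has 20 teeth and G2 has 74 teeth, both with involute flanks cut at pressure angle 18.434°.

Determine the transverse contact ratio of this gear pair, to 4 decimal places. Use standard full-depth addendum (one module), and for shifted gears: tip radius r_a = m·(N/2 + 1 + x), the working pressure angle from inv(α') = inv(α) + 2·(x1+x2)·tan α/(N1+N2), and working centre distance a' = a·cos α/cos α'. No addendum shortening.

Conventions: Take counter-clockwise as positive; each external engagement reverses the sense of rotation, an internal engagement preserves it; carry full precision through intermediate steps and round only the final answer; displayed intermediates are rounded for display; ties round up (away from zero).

1.7655

recognized (one external pair, fixed centres): single-mesh tooth geometry, m = 1.634, N1 = 20, N2 = 74
base radii: r_b1 = 15.501571, r_b2 = 57.355811
tip radii: r_a1 = 17.974000, r_a2 = 62.092000
no profile shift: α' = α, a' = a
action lengths: √(r_a1²−r_b1²) = 9.097581, √(r_a2²−r_b2²) = 23.785024
base pitch p_b = π·m·cos α = 4.869962
CR = (9.097581 + 23.785024 − 76.798000·sin 18.43400°)/4.869962 = 1.765548
contact ratio ≈ 1.7655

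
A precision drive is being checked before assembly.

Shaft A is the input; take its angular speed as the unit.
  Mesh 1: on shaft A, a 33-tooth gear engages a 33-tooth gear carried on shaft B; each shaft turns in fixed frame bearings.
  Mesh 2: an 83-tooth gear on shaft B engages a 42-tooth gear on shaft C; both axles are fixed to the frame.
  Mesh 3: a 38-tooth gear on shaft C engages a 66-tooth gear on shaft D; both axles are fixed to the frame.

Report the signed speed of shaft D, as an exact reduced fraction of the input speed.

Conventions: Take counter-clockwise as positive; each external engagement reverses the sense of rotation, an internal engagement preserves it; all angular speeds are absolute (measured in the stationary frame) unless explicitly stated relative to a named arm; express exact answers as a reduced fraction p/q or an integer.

3-mesh fixed-axis compound train (all bearings frame-fixed)
mesh 1 [33T→33T]: |ω|/ω_in = 1×33/33 = 1, sense flips to −
mesh 2 [83T→42T]: |ω|/ω_in = 1×83/42 = 83/42, sense flips to +
mesh 3 [38T→66T]: |ω|/ω_in = (83/42)×38/66 = 1577/1386, sense flips to −
signed output speed (× input speed) = -1577/1386

-1577/1386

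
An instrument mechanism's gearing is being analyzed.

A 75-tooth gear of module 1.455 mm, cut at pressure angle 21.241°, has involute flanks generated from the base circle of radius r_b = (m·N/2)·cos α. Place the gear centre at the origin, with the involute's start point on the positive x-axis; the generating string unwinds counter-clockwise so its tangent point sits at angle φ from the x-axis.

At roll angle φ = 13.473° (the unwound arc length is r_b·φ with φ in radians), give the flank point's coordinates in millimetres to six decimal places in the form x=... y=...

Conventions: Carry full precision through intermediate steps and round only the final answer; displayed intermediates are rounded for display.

recognized (one wheel, involute flank): single-mesh tooth geometry, m = 1.455, N = 75
pitch radius r_p = m·N/2 = 1.455·75/2 = 54.562500
base radius r_b = r_p·cos α = 54.562500·cos 21.241° = 50.855785
roll angle φ = 13.473° = 0.23514821 rad
x = r_b·(cos φ + φ·sin φ) = 52.242435
y = r_b·(sin φ − φ·cos φ) = 0.219200

x=52.242435 y=0.219200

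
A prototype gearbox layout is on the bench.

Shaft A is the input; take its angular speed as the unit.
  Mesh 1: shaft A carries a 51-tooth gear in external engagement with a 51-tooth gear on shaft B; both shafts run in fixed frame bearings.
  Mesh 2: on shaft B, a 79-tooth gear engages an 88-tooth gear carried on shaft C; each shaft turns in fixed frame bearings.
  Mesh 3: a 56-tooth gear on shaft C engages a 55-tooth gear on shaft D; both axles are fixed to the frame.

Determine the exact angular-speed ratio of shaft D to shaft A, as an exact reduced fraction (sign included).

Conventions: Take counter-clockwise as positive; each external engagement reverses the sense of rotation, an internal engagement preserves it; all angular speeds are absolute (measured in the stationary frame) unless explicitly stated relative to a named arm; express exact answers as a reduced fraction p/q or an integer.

class = fixed-axis compound train [3 meshes; 3 ratios multiply, 3 sense flips]
mesh 1 [51T→51T]: running ratio 1, sense −
mesh 2 [79T→88T]: running ratio 79/88, sense +
mesh 3 [56T→55T]: running ratio 553/605, sense −
ω_out/ω_in = -553/605

-553/605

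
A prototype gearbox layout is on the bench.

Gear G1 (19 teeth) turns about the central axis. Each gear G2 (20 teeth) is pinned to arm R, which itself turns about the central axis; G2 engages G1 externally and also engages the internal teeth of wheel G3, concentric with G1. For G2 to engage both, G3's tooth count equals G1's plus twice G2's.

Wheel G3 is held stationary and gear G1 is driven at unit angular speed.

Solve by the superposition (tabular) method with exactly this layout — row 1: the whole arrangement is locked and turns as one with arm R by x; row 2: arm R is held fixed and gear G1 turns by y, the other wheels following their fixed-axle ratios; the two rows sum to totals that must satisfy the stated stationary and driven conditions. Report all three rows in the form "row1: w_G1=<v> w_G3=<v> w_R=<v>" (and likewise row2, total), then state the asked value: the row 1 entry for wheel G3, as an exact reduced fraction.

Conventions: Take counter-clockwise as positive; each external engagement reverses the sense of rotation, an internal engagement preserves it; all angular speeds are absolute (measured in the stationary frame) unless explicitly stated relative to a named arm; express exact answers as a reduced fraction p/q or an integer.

row1: w_G1=19/78 w_G3=19/78 w_R=19/78
row2: w_G1=59/78 w_G3=-19/78 w_R=0
total: w_G1=1 w_G3=0 w_R=19/78
asked value: 19/78

planetary set (19T centre, 20T on arm, 59T internal) — Willis relation
row 1 — lock + rotate with arm: ω_sun = ω_ring = ω_arm = x
superposition row 2 [arm held]: sun y, ring −(19/59)·y, arm 0
boundary: total ω_ring = x − (19/59)·y = 0 and total ω_sun = x + y = 1  ⇒  y = 59/78, x = 19/78
row 2 ring = −(19/59)·59/78 = -19/78
totals (row 1 + row 2): sun 19/78 + 59/78 = 1, ring 19/78 + (-19/78) = 0, arm 19/78 + 0 = 19/78
asked cell (row1, ring) = 19/78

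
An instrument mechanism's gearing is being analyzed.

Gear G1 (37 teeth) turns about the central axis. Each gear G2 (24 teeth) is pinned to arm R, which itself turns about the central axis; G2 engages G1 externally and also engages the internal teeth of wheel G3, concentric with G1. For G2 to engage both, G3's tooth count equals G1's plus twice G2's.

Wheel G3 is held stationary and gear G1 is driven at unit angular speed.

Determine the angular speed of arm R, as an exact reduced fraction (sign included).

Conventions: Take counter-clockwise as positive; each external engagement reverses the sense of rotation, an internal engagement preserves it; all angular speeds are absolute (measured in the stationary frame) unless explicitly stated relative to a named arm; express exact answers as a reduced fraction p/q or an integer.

recognized (axles ride arm R): planetary set, 37/24/85 teeth
ring teeth: 37 + 2·24 = 85
37(ω_sun−ω_arm) = −85(ω_ring−ω_arm),  ω_ring = 0, ω_sun = 1
37(1−ω_arm) = −85(0−ω_arm)  ⇒  122·ω_arm = 37  ⇒  ω_arm = 37/122
exact speed ratio = 37/122

37/122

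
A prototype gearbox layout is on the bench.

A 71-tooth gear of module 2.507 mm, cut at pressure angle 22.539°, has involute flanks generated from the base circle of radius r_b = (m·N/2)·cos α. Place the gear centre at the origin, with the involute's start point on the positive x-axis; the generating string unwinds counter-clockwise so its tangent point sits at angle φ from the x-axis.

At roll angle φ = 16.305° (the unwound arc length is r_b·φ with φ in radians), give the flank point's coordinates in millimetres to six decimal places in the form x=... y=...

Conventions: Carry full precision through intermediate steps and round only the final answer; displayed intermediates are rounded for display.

topology: single-mesh involute geometry — m = 2.507, N = 71
pitch radius r_p = m·N/2 = 2.507·71/2 = 88.998500
base radius r_b = r_p·cos α = 88.998500·cos 22.539° = 82.200691
roll angle φ = 16.305° = 0.28457593 rad
x = r_b·(cos φ + φ·sin φ) = 85.462054
y = r_b·(sin φ − φ·cos φ) = 0.626365

x=85.462054 y=0.626365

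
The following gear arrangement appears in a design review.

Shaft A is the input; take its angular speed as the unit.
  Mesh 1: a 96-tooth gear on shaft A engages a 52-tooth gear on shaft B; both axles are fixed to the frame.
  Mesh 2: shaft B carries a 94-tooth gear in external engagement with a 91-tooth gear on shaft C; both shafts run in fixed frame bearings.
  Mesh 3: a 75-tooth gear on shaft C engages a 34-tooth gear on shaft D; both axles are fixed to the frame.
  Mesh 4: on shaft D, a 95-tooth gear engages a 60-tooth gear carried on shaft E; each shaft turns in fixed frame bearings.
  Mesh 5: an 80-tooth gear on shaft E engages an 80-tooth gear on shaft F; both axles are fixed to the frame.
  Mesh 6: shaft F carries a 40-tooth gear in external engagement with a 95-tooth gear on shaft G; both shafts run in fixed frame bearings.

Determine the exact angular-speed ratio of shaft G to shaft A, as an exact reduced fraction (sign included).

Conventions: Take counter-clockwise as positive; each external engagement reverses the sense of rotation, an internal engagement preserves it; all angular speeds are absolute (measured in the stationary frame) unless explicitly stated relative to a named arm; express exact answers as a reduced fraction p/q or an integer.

class = fixed-axis compound train [6 meshes; 6 ratios multiply, 6 sense flips]
mesh 1 [96T→52T]: running ratio 24/13, sense −
mesh 2 [94T→91T]: running ratio 2256/1183, sense +
mesh 3 [75T→34T]: running ratio 84600/20111, sense −
mesh 4 [95T→60T]: running ratio 133950/20111, sense +
mesh 5 [80T→80T]: running ratio 133950/20111, sense −
mesh 6 [40T→95T]: running ratio 56400/20111, sense +
ω_out/ω_in = 56400/20111

56400/20111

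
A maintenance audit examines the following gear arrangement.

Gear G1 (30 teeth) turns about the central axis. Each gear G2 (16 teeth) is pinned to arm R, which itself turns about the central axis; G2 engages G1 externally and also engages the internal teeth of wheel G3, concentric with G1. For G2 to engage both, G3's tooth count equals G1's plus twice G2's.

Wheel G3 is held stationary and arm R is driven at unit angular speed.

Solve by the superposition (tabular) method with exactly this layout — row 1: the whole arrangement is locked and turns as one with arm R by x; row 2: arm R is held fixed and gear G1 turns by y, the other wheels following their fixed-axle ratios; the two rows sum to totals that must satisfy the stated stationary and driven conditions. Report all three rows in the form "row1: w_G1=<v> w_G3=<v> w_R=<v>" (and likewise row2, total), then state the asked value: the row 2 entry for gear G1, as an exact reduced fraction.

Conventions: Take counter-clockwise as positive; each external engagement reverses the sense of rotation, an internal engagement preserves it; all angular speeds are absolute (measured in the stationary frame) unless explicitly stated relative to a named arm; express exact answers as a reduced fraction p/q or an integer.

row1: w_G1=1 w_G3=1 w_R=1
row2: w_G1=31/15 w_G3=-1 w_R=0
total: w_G1=46/15 w_G3=0 w_R=1
asked value: 31/15

class = planetary set [G3 = 30+2·16 = 62; Willis about the carrier]
row 1 (train locked, turned with arm): all members turn x
row 2: sun turns y, ring = −(30/62)·y, arm 0
boundary: total ω_ring = x − (30/62)·y = 0 and total ω_arm = x = 1  ⇒  y = 31/15, x = 1
row 2 ring = −(30/62)·31/15 = -1
totals (row 1 + row 2): sun 1 + 31/15 = 46/15, ring 1 + (-1) = 0, arm 1 + 0 = 1
asked cell (row2, sun) = 31/15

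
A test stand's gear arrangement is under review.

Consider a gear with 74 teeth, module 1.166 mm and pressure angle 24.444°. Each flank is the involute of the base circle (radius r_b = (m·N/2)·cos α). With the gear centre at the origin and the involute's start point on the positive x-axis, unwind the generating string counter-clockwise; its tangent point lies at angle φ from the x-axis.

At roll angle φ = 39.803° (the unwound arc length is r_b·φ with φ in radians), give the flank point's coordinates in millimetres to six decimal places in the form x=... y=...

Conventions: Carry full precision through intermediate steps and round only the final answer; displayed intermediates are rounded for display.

single-mesh involute tooth geometry (74T wheel at module 1.166)
pitch radius r_p = m·N/2 = 1.166·74/2 = 43.142000
base radius r_b = r_p·cos α = 43.142000·cos 24.444° = 39.275016
roll angle φ = 39.803° = 0.69469340 rad
x = r_b·(cos φ + φ·sin φ) = 47.638943
y = r_b·(sin φ − φ·cos φ) = 4.180893

x=47.638943 y=4.180893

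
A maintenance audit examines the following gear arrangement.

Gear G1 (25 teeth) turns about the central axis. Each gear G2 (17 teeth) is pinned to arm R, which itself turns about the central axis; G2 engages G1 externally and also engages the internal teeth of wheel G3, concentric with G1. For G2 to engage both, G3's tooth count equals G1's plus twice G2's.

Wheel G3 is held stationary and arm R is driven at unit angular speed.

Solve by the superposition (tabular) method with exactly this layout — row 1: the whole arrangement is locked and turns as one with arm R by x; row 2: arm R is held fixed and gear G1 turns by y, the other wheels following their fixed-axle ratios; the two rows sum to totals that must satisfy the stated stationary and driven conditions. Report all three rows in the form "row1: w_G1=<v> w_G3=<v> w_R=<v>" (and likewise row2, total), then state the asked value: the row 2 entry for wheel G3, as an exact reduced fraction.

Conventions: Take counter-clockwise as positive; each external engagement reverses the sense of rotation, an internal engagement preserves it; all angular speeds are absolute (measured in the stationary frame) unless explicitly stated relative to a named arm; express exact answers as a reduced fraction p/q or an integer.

planetary set (25T centre, 17T on arm, 59T internal) — Willis relation
row 1 — lock + rotate with arm: ω_sun = ω_ring = ω_arm = x
row 2 (arm held, sun turns y): ω_ring = −(25/59)·y, ω_arm = 0
boundary: total ω_ring = x − (25/59)·y = 0 and total ω_arm = x = 1  ⇒  y = 59/25, x = 1
row 2 ring = −(25/59)·59/25 = -1
totals (row 1 + row 2): sun 1 + 59/25 = 84/25, ring 1 + (-1) = 0, arm 1 + 0 = 1
asked cell (row2, ring) = -1

row1: w_G1=1 w_G3=1 w_R=1
row2: w_G1=59/25 w_G3=-1 w_R=0
total: w_G1=84/25 w_G3=0 w_R=1
asked value: -1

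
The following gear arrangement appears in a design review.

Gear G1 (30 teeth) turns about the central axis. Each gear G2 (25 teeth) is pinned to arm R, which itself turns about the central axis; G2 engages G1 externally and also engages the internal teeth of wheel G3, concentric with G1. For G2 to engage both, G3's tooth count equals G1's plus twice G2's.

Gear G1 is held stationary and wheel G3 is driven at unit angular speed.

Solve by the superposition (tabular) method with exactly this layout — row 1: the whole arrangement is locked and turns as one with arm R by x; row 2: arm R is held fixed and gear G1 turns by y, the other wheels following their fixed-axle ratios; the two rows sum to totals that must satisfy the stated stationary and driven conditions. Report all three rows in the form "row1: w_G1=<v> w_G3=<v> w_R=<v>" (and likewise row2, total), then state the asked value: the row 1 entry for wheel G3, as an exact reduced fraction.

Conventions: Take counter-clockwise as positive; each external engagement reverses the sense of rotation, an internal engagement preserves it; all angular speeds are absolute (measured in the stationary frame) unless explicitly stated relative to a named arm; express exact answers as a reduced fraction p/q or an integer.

recognized (axles ride arm R): planetary set, 30/25/80 teeth
row 1 (train locked, turned with arm): all members turn x
row 2 (arm held, sun turns y): ω_ring = −(30/80)·y, ω_arm = 0
boundary: total ω_sun = x + y = 0 and total ω_ring = x − (30/80)·y = 1  ⇒  y = -8/11, x = 8/11
row 2 ring = −(30/80)·(-8/11) = 3/11
totals (row 1 + row 2): sun 8/11 + (-8/11) = 0, ring 8/11 + 3/11 = 1, arm 8/11 + 0 = 8/11
asked cell (row1, ring) = 8/11

row1: w_G1=8/11 w_G3=8/11 w_R=8/11
row2: w_G1=-8/11 w_G3=3/11 w_R=0
total: w_G1=0 w_G3=1 w_R=8/11
asked value: 8/11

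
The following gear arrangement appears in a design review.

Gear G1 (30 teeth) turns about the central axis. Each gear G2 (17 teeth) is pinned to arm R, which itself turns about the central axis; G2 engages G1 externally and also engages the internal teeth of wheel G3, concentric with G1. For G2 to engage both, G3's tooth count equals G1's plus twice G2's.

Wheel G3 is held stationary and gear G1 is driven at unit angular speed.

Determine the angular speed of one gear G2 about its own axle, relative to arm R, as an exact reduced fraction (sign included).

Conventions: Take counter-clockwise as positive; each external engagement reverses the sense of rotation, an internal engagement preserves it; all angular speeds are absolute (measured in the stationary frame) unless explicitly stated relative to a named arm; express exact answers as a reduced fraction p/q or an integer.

-960/799

recognized (axles ride arm R): planetary set, 30/17/64 teeth
ring teeth: 30 + 2·17 = 64
30(ω_sun−ω_arm) = −64(ω_ring−ω_arm),  ω_ring = 0, ω_sun = 1
30(1−ω_arm) = −64(0−ω_arm)  ⇒  94·ω_arm = 30  ⇒  ω_arm = 15/47
sun–planet mesh: 30·(1−15/47) = −17·(ω_p−ω_arm)  ⇒  ω_p−ω_arm = -960/799
exact speed ratio = -960/799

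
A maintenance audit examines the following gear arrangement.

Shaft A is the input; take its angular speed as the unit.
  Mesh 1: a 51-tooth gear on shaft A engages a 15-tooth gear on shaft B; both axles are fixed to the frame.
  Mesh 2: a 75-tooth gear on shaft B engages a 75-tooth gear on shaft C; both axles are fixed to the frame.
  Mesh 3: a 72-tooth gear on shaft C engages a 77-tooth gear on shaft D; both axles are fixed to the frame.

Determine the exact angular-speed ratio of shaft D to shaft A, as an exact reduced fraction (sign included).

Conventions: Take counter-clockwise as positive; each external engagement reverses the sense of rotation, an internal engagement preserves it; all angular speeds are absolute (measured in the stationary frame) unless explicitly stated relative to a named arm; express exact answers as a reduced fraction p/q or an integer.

class = fixed-axis compound train [3 meshes; 3 ratios multiply, 3 sense flips]
mesh 1 [51T→15T]: running ratio 17/5, sense −
mesh 2 [75T→75T]: running ratio 17/5, sense +
mesh 3 [72T→77T]: running ratio 1224/385, sense −
ω_out/ω_in = -1224/385

-1224/385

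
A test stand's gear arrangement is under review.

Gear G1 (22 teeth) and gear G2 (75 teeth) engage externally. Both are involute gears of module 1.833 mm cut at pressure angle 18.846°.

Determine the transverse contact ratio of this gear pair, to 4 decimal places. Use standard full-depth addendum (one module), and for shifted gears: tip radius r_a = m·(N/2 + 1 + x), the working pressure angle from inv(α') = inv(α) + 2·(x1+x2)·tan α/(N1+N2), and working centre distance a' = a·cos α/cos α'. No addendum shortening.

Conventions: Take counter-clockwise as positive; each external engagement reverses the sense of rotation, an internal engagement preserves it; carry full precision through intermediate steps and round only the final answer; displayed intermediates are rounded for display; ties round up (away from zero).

1.7578

class = single-mesh tooth geometry [involute pair 22T × 75T, m = 1.833]
base radii: r_b1 = 19.082066, r_b2 = 65.052498
tip radii: r_a1 = 21.996000, r_a2 = 70.570500
no profile shift: α' = α, a' = a
action lengths: √(r_a1²−r_b1²) = 10.940693, √(r_a2²−r_b2²) = 27.356315
base pitch p_b = π·m·cos α = 5.449825
CR = (10.940693 + 27.356315 − 88.900500·sin 18.84600°)/5.449825 = 1.757831
contact ratio ≈ 1.7578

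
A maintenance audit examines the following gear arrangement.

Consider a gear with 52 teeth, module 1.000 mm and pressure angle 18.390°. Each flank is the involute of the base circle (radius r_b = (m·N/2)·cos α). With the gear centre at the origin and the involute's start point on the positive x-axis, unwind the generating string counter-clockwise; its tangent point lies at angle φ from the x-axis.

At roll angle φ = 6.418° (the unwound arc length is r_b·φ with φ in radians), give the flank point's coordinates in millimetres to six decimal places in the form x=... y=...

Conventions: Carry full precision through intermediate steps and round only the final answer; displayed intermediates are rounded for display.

x=24.826509 y=0.011544

topology: single-mesh involute geometry — m = 1.000, N = 52
pitch radius r_p = m·N/2 = 1.000·52/2 = 26.000000
base radius r_b = r_p·cos α = 26.000000·cos 18.390° = 24.672208
roll angle φ = 6.418° = 0.11201523 rad
x = r_b·(cos φ + φ·sin φ) = 24.826509
y = r_b·(sin φ − φ·cos φ) = 0.011544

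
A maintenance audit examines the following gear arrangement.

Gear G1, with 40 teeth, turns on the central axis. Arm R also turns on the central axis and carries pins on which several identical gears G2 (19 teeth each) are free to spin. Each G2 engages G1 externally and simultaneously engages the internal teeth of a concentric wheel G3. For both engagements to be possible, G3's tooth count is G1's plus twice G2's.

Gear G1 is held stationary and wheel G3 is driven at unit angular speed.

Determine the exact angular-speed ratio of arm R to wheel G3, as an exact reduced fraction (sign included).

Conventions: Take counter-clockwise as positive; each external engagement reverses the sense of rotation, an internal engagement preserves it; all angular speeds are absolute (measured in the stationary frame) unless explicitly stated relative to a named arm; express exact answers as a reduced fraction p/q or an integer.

planetary set (40T centre, 19T on arm, 78T internal) — Willis relation
ring teeth: 40 + 2·19 = 78
40(ω_sun−ω_arm) = −78(ω_ring−ω_arm),  ω_sun = 0, ω_ring = 1
40(0−ω_arm) = −78(1−ω_arm)  ⇒  118·ω_arm = 78  ⇒  ω_arm = 39/59
ω_out/ω_in = 39/59

39/59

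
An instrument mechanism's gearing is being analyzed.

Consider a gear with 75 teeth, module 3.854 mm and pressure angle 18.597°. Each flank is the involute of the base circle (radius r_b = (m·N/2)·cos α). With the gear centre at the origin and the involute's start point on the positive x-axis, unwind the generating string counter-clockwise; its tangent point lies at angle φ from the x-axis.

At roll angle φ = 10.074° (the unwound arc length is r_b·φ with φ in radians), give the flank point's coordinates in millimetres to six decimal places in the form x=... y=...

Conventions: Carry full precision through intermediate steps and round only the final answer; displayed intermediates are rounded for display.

recognized (one wheel, involute flank): single-mesh tooth geometry, m = 3.854, N = 75
pitch radius r_p = m·N/2 = 3.854·75/2 = 144.525000
base radius r_b = r_p·cos α = 144.525000·cos 18.597° = 136.978643
roll angle φ = 10.074° = 0.17582447 rad
x = r_b·(cos φ + φ·sin φ) = 139.079603
y = r_b·(sin φ − φ·cos φ) = 0.247415

x=139.079603 y=0.247415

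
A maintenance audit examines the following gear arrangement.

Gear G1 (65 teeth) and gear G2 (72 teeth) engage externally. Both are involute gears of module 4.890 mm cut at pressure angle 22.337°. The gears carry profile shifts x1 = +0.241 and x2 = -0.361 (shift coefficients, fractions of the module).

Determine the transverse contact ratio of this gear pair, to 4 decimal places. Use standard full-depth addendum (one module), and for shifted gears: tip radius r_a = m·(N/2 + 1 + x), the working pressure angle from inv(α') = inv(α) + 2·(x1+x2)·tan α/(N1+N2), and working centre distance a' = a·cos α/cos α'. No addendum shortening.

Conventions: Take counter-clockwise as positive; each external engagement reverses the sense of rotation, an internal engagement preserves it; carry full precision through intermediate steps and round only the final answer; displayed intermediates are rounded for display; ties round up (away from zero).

class = single-mesh tooth geometry [involute pair 65T × 72T, m = 4.890]
base radii: r_b1 = 146.999981, r_b2 = 162.830748
tip radii: r_a1 = 164.993490, r_a2 = 179.164710
inv(α') = inv(22.337°) + 2·(+0.241-0.361)·tan α/(65+72) = 0.02031049  ⇒  α' = 22.08970°
a' = a·cos α / cos α' = 334.9650·cos 22.337°/cos 22.08970° = 334.375107
action lengths: √(r_a1²−r_b1²) = 74.925680, √(r_a2²−r_b2²) = 74.740491
base pitch p_b = π·m·cos α = 14.209663
CR = (74.925680 + 74.740491 − 334.375107·sin 22.08970°)/14.209663 = 1.683492
contact ratio ≈ 1.6835

1.6835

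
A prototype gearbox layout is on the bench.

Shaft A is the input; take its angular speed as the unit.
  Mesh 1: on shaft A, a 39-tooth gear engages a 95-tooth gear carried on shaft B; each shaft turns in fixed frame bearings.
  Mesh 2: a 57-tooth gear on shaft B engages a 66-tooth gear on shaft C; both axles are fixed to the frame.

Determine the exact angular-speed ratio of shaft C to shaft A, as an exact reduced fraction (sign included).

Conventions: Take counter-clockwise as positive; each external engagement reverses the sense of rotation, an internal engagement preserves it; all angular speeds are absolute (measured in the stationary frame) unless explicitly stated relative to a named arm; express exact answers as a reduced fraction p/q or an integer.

class = fixed-axis compound train [2 meshes; 2 ratios multiply, 2 sense flips]
mesh 1 [39T→95T]: running ratio 39/95, sense −
mesh 2 [57T→66T]: running ratio 39/110, sense +
ω_out/ω_in = 39/110

39/110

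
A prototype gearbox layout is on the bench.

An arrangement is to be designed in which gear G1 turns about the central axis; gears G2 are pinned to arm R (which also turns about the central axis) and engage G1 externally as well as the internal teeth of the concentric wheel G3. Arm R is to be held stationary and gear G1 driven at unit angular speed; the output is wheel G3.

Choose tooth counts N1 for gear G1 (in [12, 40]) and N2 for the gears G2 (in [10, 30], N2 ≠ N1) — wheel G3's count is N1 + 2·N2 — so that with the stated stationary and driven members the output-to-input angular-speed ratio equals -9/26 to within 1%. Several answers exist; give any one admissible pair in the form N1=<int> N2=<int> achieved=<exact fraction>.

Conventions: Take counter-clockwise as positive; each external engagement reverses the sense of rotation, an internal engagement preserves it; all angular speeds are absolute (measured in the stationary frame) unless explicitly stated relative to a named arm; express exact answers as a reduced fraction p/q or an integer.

planetary set to be sized for -9/26 (Willis relation)
Willis with ω_arm = 0: ω_ring/ω_sun = −N1/N3; set equal to -9/26  ⇒  N3/N1 = −1/(-9/26) = 26/9
N3 = N1 + 2·N2  ⇒  N2/N1 = (N3/N1 − 1)/2 = (26/9 − 1)/2 = 17/18
smallest multiple with N1 ≥ 12 and N2 ≥ 10: k = 1  ⇒  N1 = 1·18 = 18, N2 = 1·17 = 17 (N1 ≤ 40, N2 ≤ 30, N2 ≠ N1 ✓), N3 = 18 + 2·17 = 52
check: −N1/N3 with N1 = 18, N3 = 52 gives -9/26; |achieved − target| = 0 ≤ 9/2600 ✓

N1=18 N2=17 achieved=-9/26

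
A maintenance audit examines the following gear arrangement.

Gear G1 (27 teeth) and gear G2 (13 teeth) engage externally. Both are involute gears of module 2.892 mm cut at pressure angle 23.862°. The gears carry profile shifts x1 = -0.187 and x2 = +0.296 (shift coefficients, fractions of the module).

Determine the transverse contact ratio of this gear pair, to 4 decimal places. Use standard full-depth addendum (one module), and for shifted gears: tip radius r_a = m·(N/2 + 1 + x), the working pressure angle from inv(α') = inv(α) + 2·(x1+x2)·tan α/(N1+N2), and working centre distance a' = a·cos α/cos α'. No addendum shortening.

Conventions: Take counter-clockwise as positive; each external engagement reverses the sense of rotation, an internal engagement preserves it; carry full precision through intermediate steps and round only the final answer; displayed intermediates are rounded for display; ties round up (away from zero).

class = single-mesh tooth geometry [involute pair 27T × 13T, m = 2.892]
base radii: r_b1 = 35.704786, r_b2 = 17.191193
tip radii: r_a1 = 41.393196, r_a2 = 22.546032
inv(α') = inv(23.862°) + 2·(-0.187+0.296)·tan α/(27+13) = 0.02828609  ⇒  α' = 24.54556°
a' = a·cos α / cos α' = 57.8400·cos 23.862°/cos 24.54556° = 58.151015
action lengths: √(r_a1²−r_b1²) = 20.941943, √(r_a2²−r_b2²) = 14.587201
base pitch p_b = π·m·cos α = 8.308881
CR = (20.941943 + 14.587201 − 58.151015·sin 24.54556°)/8.308881 = 1.368685
contact ratio ≈ 1.3687

1.3687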